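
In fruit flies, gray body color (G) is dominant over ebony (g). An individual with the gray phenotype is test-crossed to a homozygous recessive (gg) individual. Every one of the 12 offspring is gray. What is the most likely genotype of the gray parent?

Test cross: ? × gg
All offspring are gray.
If the unknown parent were heterozygous (Gg), about half of 12 offspring would be ebony; none are. The unknown parent is most likely homozygous dominant (GG).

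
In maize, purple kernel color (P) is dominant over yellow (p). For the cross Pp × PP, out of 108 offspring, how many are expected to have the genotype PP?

Punnett square for Pp × PP:
Offspring genotypes: 2 PP, 2 Pp
Total offspring: 4
Count with target: 2
Probability: 2/4 = 1/2
Expected count = 1/2 × 108 = 54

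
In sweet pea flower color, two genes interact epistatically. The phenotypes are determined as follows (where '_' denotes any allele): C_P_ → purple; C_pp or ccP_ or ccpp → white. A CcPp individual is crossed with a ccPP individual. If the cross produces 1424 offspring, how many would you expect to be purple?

Cross: CcPp × ccPP — consider each gene separately:
C gene: Cc × cc → 2 Cc, 2 cc → 2 C_ : 2 cc (out of 4)
P gene: Pp × PP → 2 PP, 2 Pp → 4 P_ (out of 4)
Genotype classes (out of 4 × 4 = 16): C_P_ = 2×4 = 8; ccP_ = 2×4 = 8
Apply the phenotype rules: C_P_ (8) → purple; ccP_ (8) → white
Phenotype counts (out of 16): 8 purple, 8 white
purple: 8 out of 16 → fraction 1/2
Expected count = 1/2 × 1424 = 712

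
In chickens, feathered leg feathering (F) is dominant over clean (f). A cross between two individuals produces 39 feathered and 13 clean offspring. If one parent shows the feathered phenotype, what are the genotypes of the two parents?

Observed offspring: 39 feathered, 13 clean
The observed ratio simplifies to 3:1. Clean (ff) offspring appear, so each parent must contribute one f allele. The parent stated to show feathered carries F, so it is Ff. The other parent is then either Ff or ff: Ff × ff would give a 1:1 split, whereas Ff × Ff gives 3:1 — matching the data. So both parents are heterozygous (Ff × Ff).
Parent genotypes: Ff × Ff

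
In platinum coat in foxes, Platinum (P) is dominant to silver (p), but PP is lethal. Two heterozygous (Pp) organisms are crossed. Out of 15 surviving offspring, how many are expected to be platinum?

Cross: Pp × Pp
Punnett square offspring (before lethality): 1 PP, 2 Pp, 1 pp
The PP genotype is lethal (embryos die); surviving offspring: 2 Pp, 1 pp
platinum: 2 out of 3 → fraction 2/3
Expected count = 2/3 × 15 = 10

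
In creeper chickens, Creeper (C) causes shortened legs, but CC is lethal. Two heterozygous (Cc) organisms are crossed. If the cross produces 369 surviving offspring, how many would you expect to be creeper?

Cross: Cc × Cc
Punnett square offspring (before lethality): 1 CC, 2 Cc, 1 cc
The CC genotype is lethal (embryos die); surviving offspring: 2 Cc, 1 cc
creeper: 2 out of 3 → fraction 2/3
Expected count = 2/3 × 369 = 246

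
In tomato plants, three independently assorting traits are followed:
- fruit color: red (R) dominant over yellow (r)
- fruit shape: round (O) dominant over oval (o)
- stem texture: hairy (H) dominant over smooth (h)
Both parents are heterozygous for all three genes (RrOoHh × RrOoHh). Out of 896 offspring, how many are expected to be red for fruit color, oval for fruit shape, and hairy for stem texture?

Trihybrid cross: RrOoHh × RrOoHh
Each trait segregates independently with a 3:1 phenotypic ratio, so each gene contributes 3/4 (dominant) or 1/4 (recessive).
Target: red (fruit color), oval (fruit shape), hairy (stem texture)
Probability = product of independent per-trait probabilities
= 3/4 × 1/4 × 3/4 = 9/64
Expected count = 9/64 × 896 = 126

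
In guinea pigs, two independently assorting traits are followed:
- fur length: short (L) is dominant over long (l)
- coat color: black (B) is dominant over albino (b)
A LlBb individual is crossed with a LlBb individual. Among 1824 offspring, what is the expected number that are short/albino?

Dihybrid cross LlBb × LlBb — consider each gene separately:
fur length: Ll × Ll → 1 LL, 2 Ll, 1 ll → 3 L_ : 1 ll (out of 4)
coat color: Bb × Bb → 1 BB, 2 Bb, 1 bb → 3 B_ : 1 bb (out of 4)
Combine (counts out of 4 × 4 = 16): short/black (L_B_) = 3×3 = 9; short/albino (L_bb) = 3×1 = 3; long/black (llB_) = 1×3 = 3; long/albino (llbb) = 1×1 = 1
Phenotype counts (out of 16): 9 short/black, 3 short/albino, 3 long/black, 1 long/albino
short/albino: 3 out of 16 → fraction 3/16
Expected count = 3/16 × 1824 = 342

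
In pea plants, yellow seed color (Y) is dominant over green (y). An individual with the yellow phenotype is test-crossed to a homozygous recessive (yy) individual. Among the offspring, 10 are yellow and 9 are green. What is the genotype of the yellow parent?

Test cross: ? × yy
Offspring: 10 yellow, 9 green — approximately 1:1.
A 1:1 ratio in a test cross indicates the unknown parent is heterozygous (Yy).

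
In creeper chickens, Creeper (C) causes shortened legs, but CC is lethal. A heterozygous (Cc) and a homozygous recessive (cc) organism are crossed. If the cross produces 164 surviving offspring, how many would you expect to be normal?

Cross: Cc × cc
Punnett square offspring (before lethality): 2 Cc, 2 cc
No CC offspring are produced in this cross.
normal: 2 out of 4 → fraction 1/2
Expected count = 1/2 × 164 = 82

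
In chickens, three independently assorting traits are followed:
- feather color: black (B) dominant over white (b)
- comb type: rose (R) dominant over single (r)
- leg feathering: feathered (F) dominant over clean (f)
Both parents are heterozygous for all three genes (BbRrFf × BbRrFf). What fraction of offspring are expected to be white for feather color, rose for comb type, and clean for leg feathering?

Trihybrid cross: BbRrFf × BbRrFf
Each trait segregates independently with a 3:1 phenotypic ratio, so each gene contributes 3/4 (dominant) or 1/4 (recessive).
Target: white (feather color), rose (comb type), clean (leg feathering)
Probability = product of independent per-trait probabilities
= 1/4 × 3/4 × 1/4 = 3/64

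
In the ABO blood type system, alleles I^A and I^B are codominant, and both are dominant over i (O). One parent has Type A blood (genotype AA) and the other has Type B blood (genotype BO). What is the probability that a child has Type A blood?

Cross: AA × BO
Possible offspring genotypes: 2 AB, 2 AO
Blood type counts: 2 Type AB, 2 Type A
Probability of Type A: 2/4 = 1/2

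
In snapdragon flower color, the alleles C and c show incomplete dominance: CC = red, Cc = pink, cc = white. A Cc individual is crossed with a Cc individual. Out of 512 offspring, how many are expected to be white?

Punnett square for Cc × Cc:
Offspring genotypes: 1 CC, 2 Cc, 1 cc
Phenotype counts: 1 red, 2 pink, 1 white
white: 1 out of 4 → fraction 1/4
Expected count = 1/4 × 512 = 128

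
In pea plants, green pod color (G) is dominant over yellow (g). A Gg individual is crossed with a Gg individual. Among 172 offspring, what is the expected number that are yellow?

Punnett square for Gg × Gg:
Offspring genotypes: 1 GG, 2 Gg, 1 gg
green: 3, yellow: 1
yellow: 1 out of 4 → fraction 1/4
Expected count = 1/4 × 172 = 43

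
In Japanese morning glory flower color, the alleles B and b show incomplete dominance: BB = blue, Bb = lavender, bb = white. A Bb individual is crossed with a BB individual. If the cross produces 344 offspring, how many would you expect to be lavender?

Punnett square for Bb × BB:
Offspring genotypes: 2 BB, 2 Bb
Phenotype counts: 2 blue, 2 lavender
lavender: 2 out of 4 → fraction 1/2
Expected count = 1/2 × 344 = 172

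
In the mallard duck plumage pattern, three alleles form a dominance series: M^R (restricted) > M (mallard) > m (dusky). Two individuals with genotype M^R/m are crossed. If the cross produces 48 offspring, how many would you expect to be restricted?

Cross: M^R/m × M^R/m
Allele dominance: M^R > M > m
Offspring genotypes: 1 M^R/M^R, 2 M^R/m, 1 m/m
Phenotype counts: 3 restricted, 1 dusky
restricted: 3 out of 4 → fraction 3/4
Expected count = 3/4 × 48 = 36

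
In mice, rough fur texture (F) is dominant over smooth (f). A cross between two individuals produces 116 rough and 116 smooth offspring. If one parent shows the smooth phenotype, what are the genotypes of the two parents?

Observed offspring: 116 rough, 116 smooth
The observed ratio simplifies to 1:1. One parent shows smooth, so its genotype must be ff. A 1:1 offspring split requires the other parent to be heterozygous (Ff).
Parent genotypes: ff × Ff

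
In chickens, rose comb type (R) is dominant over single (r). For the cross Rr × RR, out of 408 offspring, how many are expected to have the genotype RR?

Punnett square for Rr × RR:
Offspring genotypes: 2 RR, 2 Rr
Total offspring: 4
Count with target: 2
Probability: 2/4 = 1/2
Expected count = 1/2 × 408 = 204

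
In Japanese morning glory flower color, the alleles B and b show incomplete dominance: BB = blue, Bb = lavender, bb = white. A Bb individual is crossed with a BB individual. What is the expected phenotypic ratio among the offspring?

Punnett square for Bb × BB:
Offspring genotypes: 2 BB, 2 Bb
Phenotype counts: 2 blue, 2 lavender
Ratio: 1 blue : 1 lavender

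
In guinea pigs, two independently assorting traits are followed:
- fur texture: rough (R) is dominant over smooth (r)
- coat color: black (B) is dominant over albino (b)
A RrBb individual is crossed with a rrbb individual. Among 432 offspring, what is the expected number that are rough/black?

Dihybrid cross RrBb × rrbb — consider each gene separately:
fur texture: Rr × rr → 2 Rr, 2 rr → 2 R_ : 2 rr (out of 4)
coat color: Bb × bb → 2 Bb, 2 bb → 2 B_ : 2 bb (out of 4)
Combine (counts out of 4 × 4 = 16): rough/black (R_B_) = 2×2 = 4; rough/albino (R_bb) = 2×2 = 4; smooth/black (rrB_) = 2×2 = 4; smooth/albino (rrbb) = 2×2 = 4
Phenotype counts (out of 16): 4 rough/black, 4 rough/albino, 4 smooth/black, 4 smooth/albino
rough/black: 4 out of 16 → fraction 1/4
Expected count = 1/4 × 432 = 108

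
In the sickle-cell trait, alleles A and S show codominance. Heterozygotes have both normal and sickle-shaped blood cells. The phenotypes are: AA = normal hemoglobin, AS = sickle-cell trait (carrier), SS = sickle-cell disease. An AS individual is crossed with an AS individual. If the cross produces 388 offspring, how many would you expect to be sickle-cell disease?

Punnett square for AS × AS:
Offspring genotypes: 1 AA, 2 AS, 1 SS
Phenotype counts: 1 normal hemoglobin, 2 sickle-cell trait (carrier), 1 sickle-cell disease
sickle-cell disease: 1 out of 4 → fraction 1/4
Expected count = 1/4 × 388 = 97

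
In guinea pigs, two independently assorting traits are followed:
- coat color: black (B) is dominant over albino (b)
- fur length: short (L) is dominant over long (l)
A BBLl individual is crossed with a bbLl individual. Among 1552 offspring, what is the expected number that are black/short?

Dihybrid cross BBLl × bbLl — consider each gene separately:
coat color: BB × bb → 4 Bb → 4 B_ (out of 4)
fur length: Ll × Ll → 1 LL, 2 Ll, 1 ll → 3 L_ : 1 ll (out of 4)
Combine (counts out of 4 × 4 = 16): black/short (B_L_) = 4×3 = 12; black/long (B_ll) = 4×1 = 4
Phenotype counts (out of 16): 12 black/short, 4 black/long
black/short: 12 out of 16 → fraction 3/4
Expected count = 3/4 × 1552 = 1164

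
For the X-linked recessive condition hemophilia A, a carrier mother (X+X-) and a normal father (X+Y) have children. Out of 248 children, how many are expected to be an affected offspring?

Cross: X+X- × X+Y
Offspring: 1 X+X+, 1 X+Y, 1 X+X-, 1 X-Y
Probability of an affected offspring: 1/4
Expected count = 1/4 × 248 = 62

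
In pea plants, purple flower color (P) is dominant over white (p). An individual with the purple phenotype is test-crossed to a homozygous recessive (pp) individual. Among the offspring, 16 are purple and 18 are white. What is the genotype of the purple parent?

Test cross: ? × pp
Offspring: 16 purple, 18 white — approximately 1:1.
A 1:1 ratio in a test cross indicates the unknown parent is heterozygous (Pp).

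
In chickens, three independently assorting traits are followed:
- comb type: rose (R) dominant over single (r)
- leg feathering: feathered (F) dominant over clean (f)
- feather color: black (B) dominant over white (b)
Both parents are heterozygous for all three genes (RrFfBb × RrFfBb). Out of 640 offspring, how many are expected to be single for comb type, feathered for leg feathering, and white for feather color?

Trihybrid cross: RrFfBb × RrFfBb
Each trait segregates independently with a 3:1 phenotypic ratio, so each gene contributes 3/4 (dominant) or 1/4 (recessive).
Target: single (comb type), feathered (leg feathering), white (feather color)
Probability = product of independent per-trait probabilities
= 1/4 × 3/4 × 1/4 = 3/64
Expected count = 3/64 × 640 = 30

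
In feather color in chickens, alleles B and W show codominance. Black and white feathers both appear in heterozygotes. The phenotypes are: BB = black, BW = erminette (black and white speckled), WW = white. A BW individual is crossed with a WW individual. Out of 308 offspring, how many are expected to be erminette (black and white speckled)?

Punnett square for BW × WW:
Offspring genotypes: 2 BW, 2 WW
Phenotype counts: 2 erminette (black and white speckled), 2 white
erminette (black and white speckled): 2 out of 4 → fraction 1/2
Expected count = 1/2 × 308 = 154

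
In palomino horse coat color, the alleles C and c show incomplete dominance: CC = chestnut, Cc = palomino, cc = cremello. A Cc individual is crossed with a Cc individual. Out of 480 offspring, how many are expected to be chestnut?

Punnett square for Cc × Cc:
Offspring genotypes: 1 CC, 2 Cc, 1 cc
Phenotype counts: 1 chestnut, 2 palomino, 1 cremello
chestnut: 1 out of 4 → fraction 1/4
Expected count = 1/4 × 480 = 120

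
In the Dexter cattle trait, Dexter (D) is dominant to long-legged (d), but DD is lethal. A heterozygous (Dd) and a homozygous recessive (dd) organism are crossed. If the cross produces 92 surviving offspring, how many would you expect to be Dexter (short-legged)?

Cross: Dd × dd
Punnett square offspring (before lethality): 2 Dd, 2 dd
No DD offspring are produced in this cross.
Dexter (short-legged): 2 out of 4 → fraction 1/2
Expected count = 1/2 × 92 = 46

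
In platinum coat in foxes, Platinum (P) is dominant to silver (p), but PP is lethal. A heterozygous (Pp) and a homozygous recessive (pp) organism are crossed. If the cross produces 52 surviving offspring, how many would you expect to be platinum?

Cross: Pp × pp
Punnett square offspring (before lethality): 2 Pp, 2 pp
No PP offspring are produced in this cross.
platinum: 2 out of 4 → fraction 1/2
Expected count = 1/2 × 52 = 26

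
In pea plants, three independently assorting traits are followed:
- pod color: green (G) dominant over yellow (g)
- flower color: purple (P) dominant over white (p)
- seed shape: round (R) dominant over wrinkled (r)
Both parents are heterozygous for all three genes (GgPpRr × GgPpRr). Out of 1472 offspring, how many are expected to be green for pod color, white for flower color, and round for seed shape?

Trihybrid cross: GgPpRr × GgPpRr
Each trait segregates independently with a 3:1 phenotypic ratio, so each gene contributes 3/4 (dominant) or 1/4 (recessive).
Target: green (pod color), white (flower color), round (seed shape)
Probability = product of independent per-trait probabilities
= 3/4 × 1/4 × 3/4 = 9/64
Expected count = 9/64 × 1472 = 207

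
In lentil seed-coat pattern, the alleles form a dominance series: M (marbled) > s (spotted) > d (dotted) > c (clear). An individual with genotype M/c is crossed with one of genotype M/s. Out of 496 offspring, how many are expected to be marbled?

Cross: M/c × M/s
Allele dominance: M > s > d > c
Offspring genotypes: 1 M/M, 1 M/s, 1 M/c, 1 s/c
Phenotype counts: 3 marbled, 1 spotted
marbled: 3 out of 4 → fraction 3/4
Expected count = 3/4 × 496 = 372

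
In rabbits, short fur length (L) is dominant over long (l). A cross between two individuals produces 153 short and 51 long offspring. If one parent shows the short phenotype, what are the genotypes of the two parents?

Observed offspring: 153 short, 51 long
The observed ratio simplifies to 3:1. Long (ll) offspring appear, so each parent must contribute one l allele. The parent stated to show short carries L, so it is Ll. The other parent is then either Ll or ll: Ll × ll would give a 1:1 split, whereas Ll × Ll gives 3:1 — matching the data. So both parents are heterozygous (Ll × Ll).
Parent genotypes: Ll × Ll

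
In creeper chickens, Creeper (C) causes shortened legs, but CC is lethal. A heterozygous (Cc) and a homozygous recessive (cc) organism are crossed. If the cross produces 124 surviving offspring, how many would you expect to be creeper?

Cross: Cc × cc
Punnett square offspring (before lethality): 2 Cc, 2 cc
No CC offspring are produced in this cross.
creeper: 2 out of 4 → fraction 1/2
Expected count = 1/2 × 124 = 62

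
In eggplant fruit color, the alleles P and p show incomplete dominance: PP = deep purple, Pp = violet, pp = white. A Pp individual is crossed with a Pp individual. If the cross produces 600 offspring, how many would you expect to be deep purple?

Punnett square for Pp × Pp:
Offspring genotypes: 1 PP, 2 Pp, 1 pp
Phenotype counts: 1 deep purple, 2 violet, 1 white
deep purple: 1 out of 4 → fraction 1/4
Expected count = 1/4 × 600 = 150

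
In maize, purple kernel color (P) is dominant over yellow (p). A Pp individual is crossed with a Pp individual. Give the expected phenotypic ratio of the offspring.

Punnett square for Pp × Pp:
Offspring genotypes: 1 PP, 2 Pp, 1 pp
purple: 3, yellow: 1
Ratio: 3:1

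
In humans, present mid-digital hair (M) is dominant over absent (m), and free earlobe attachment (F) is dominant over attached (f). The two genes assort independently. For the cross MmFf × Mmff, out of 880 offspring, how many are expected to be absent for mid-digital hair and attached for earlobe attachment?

Dihybrid cross MmFf × Mmff — consider each gene separately:
mid-digital hair: Mm × Mm → 1 MM, 2 Mm, 1 mm → 3 M_ : 1 mm (out of 4)
earlobe attachment: Ff × ff → 2 Ff, 2 ff → 2 F_ : 2 ff (out of 4)
Looking for: absent (mm) and attached (ff)
P(absent) = 1/4, P(attached) = 2/4
P(both) = 1/4 × 2/4 = 2/16 = 1/8
Expected count = 1/8 × 880 = 110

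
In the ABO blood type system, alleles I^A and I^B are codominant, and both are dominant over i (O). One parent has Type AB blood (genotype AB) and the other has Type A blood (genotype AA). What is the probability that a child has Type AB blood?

Cross: AB × AA
Possible offspring genotypes: 2 AA, 2 AB
Blood type counts: 2 Type A, 2 Type AB
Probability of Type AB: 2/4 = 1/2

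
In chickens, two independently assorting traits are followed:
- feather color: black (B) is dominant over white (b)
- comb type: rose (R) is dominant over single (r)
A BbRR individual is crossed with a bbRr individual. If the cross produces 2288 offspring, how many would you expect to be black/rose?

Dihybrid cross BbRR × bbRr — consider each gene separately:
feather color: Bb × bb → 2 Bb, 2 bb → 2 B_ : 2 bb (out of 4)
comb type: RR × Rr → 2 RR, 2 Rr → 4 R_ (out of 4)
Combine (counts out of 4 × 4 = 16): black/rose (B_R_) = 2×4 = 8; white/rose (bbR_) = 2×4 = 8
Phenotype counts (out of 16): 8 black/rose, 8 white/rose
black/rose: 8 out of 16 → fraction 1/2
Expected count = 1/2 × 2288 = 1144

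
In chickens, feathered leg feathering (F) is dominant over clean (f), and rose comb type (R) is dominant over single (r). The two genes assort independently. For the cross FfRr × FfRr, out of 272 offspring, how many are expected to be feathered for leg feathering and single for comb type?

Dihybrid cross FfRr × FfRr — consider each gene separately:
leg feathering: Ff × Ff → 1 FF, 2 Ff, 1 ff → 3 F_ : 1 ff (out of 4)
comb type: Rr × Rr → 1 RR, 2 Rr, 1 rr → 3 R_ : 1 rr (out of 4)
Looking for: feathered (F_) and single (rr)
P(feathered) = 3/4, P(single) = 1/4
P(both) = 3/4 × 1/4 = 3/16
Expected count = 3/16 × 272 = 51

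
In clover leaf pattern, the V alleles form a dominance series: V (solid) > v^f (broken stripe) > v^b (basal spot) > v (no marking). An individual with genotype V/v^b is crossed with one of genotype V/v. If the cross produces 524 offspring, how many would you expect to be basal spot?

Cross: V/v^b × V/v
Allele dominance: V > v^f > v^b > v
Offspring genotypes: 1 V/V, 1 V/v, 1 V/v^b, 1 v^b/v
Phenotype counts: 3 solid, 1 basal spot
basal spot: 1 out of 4 → fraction 1/4
Expected count = 1/4 × 524 = 131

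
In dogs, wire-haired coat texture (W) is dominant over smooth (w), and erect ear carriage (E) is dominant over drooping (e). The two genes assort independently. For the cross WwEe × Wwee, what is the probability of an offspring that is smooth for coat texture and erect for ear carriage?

Dihybrid cross WwEe × Wwee — consider each gene separately:
coat texture: Ww × Ww → 1 WW, 2 Ww, 1 ww → 3 W_ : 1 ww (out of 4)
ear carriage: Ee × ee → 2 Ee, 2 ee → 2 E_ : 2 ee (out of 4)
Looking for: smooth (ww) and erect (E_)
P(smooth) = 1/4, P(erect) = 2/4
P(both) = 1/4 × 2/4 = 2/16 = 1/8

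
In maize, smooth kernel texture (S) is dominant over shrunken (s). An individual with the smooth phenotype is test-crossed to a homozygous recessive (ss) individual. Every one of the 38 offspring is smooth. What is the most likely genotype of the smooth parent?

Test cross: ? × ss
All offspring are smooth.
If the unknown parent were heterozygous (Ss), about half of 38 offspring would be shrunken; none are. The unknown parent is most likely homozygous dominant (SS).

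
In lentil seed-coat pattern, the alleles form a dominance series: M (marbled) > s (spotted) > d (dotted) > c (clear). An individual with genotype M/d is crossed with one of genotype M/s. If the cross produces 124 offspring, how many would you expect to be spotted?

Cross: M/d × M/s
Allele dominance: M > s > d > c
Offspring genotypes: 1 M/M, 1 M/s, 1 M/d, 1 s/d
Phenotype counts: 3 marbled, 1 spotted
spotted: 1 out of 4 → fraction 1/4
Expected count = 1/4 × 124 = 31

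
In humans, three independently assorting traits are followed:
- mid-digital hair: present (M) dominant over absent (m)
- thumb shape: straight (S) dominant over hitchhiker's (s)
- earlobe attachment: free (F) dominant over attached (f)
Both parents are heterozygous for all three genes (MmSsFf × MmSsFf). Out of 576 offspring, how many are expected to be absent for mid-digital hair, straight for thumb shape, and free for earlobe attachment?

Trihybrid cross: MmSsFf × MmSsFf
Each trait segregates independently with a 3:1 phenotypic ratio, so each gene contributes 3/4 (dominant) or 1/4 (recessive).
Target: absent (mid-digital hair), straight (thumb shape), free (earlobe attachment)
Probability = product of independent per-trait probabilities
= 1/4 × 3/4 × 3/4 = 9/64
Expected count = 9/64 × 576 = 81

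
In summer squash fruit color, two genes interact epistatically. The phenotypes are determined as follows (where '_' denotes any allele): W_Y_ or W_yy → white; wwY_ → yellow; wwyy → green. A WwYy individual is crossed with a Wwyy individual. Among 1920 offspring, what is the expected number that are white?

Cross: WwYy × Wwyy — consider each gene separately:
W gene: Ww × Ww → 1 WW, 2 Ww, 1 ww → 3 W_ : 1 ww (out of 4)
Y gene: Yy × yy → 2 Yy, 2 yy → 2 Y_ : 2 yy (out of 4)
Genotype classes (out of 4 × 4 = 16): W_Y_ = 3×2 = 6; W_yy = 3×2 = 6; wwY_ = 1×2 = 2; wwyy = 1×2 = 2
Apply the phenotype rules: W_Y_ (6) + W_yy (6) → white; wwY_ (2) → yellow; wwyy (2) → green
Phenotype counts (out of 16): 12 white, 2 yellow, 2 green
white: 12 out of 16 → fraction 3/4
Expected count = 3/4 × 1920 = 1440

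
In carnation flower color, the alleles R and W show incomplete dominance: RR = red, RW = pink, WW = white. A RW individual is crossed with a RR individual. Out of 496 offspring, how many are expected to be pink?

Punnett square for RW × RR:
Offspring genotypes: 2 RR, 2 RW
Phenotype counts: 2 red, 2 pink
pink: 2 out of 4 → fraction 1/2
Expected count = 1/2 × 496 = 248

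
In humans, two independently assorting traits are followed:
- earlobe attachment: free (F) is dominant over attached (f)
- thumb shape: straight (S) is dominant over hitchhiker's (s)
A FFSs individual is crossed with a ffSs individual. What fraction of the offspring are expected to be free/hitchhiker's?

Dihybrid cross FFSs × ffSs — consider each gene separately:
earlobe attachment: FF × ff → 4 Ff → 4 F_ (out of 4)
thumb shape: Ss × Ss → 1 SS, 2 Ss, 1 ss → 3 S_ : 1 ss (out of 4)
Combine (counts out of 4 × 4 = 16): free/straight (F_S_) = 4×3 = 12; free/hitchhiker's (F_ss) = 4×1 = 4
Phenotype counts (out of 16): 12 free/straight, 4 free/hitchhiker's
free/hitchhiker's: 4 out of 16
Probability: 4/16 = 1/4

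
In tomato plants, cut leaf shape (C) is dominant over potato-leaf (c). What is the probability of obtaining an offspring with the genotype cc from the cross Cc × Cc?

Punnett square for Cc × Cc:
Offspring genotypes: 1 CC, 2 Cc, 1 cc
Total offspring: 4
Count with target: 1
Probability: 1/4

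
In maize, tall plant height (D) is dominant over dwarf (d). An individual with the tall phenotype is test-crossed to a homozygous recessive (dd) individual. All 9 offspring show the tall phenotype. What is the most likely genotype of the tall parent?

Test cross: ? × dd
All offspring are tall.
If the unknown parent were heterozygous (Dd), about half of 9 offspring would be dwarf; none are. The unknown parent is most likely homozygous dominant (DD).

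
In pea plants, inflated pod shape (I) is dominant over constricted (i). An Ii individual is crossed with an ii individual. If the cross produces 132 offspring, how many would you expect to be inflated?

Punnett square for Ii × ii:
Offspring genotypes: 2 Ii, 2 ii
inflated: 2, constricted: 2
inflated: 2 out of 4 → fraction 1/2
Expected count = 1/2 × 132 = 66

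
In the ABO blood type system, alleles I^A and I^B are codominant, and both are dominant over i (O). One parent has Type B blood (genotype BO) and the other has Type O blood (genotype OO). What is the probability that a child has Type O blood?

Cross: BO × OO
Possible offspring genotypes: 2 BO, 2 OO
Blood type counts: 2 Type B, 2 Type O
Probability of Type O: 2/4 = 1/2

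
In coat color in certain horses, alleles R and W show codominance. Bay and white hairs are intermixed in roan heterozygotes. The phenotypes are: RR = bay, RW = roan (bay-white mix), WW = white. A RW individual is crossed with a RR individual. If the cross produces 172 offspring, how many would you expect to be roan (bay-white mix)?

Punnett square for RW × RR:
Offspring genotypes: 2 RR, 2 RW
Phenotype counts: 2 bay, 2 roan (bay-white mix)
roan (bay-white mix): 2 out of 4 → fraction 1/2
Expected count = 1/2 × 172 = 86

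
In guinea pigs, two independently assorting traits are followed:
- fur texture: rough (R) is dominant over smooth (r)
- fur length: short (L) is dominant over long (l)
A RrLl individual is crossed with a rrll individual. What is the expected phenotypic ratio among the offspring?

Dihybrid cross RrLl × rrll — consider each gene separately:
fur texture: Rr × rr → 2 Rr, 2 rr → 2 R_ : 2 rr (out of 4)
fur length: Ll × ll → 2 Ll, 2 ll → 2 L_ : 2 ll (out of 4)
Combine (counts out of 4 × 4 = 16): rough/short (R_L_) = 2×2 = 4; rough/long (R_ll) = 2×2 = 4; smooth/short (rrL_) = 2×2 = 4; smooth/long (rrll) = 2×2 = 4
Phenotype counts (out of 16): 4 rough/short, 4 rough/long, 4 smooth/short, 4 smooth/long
Ratio: 1 rough/short : 1 rough/long : 1 smooth/short : 1 smooth/long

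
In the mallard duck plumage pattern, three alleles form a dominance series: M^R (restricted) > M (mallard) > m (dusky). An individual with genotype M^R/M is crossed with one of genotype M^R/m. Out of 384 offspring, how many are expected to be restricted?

Cross: M^R/M × M^R/m
Allele dominance: M^R > M > m
Offspring genotypes: 1 M^R/M^R, 1 M^R/m, 1 M^R/M, 1 M/m
Phenotype counts: 3 restricted, 1 mallard
restricted: 3 out of 4 → fraction 3/4
Expected count = 3/4 × 384 = 288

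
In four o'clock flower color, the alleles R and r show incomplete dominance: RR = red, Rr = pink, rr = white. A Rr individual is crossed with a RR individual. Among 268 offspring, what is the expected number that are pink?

Punnett square for Rr × RR:
Offspring genotypes: 2 RR, 2 Rr
Phenotype counts: 2 red, 2 pink
pink: 2 out of 4 → fraction 1/2
Expected count = 1/2 × 268 = 134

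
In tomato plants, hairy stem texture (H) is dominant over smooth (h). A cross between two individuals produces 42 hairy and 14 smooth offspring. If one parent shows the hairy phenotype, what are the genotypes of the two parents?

Observed offspring: 42 hairy, 14 smooth
The observed ratio simplifies to 3:1. Smooth (hh) offspring appear, so each parent must contribute one h allele. The parent stated to show hairy carries H, so it is Hh. The other parent is then either Hh or hh: Hh × hh would give a 1:1 split, whereas Hh × Hh gives 3:1 — matching the data. So both parents are heterozygous (Hh × Hh).
Parent genotypes: Hh × Hh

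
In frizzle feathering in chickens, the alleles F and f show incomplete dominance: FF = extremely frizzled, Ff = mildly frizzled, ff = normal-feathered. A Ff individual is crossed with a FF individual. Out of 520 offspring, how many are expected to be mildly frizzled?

Punnett square for Ff × FF:
Offspring genotypes: 2 FF, 2 Ff
Phenotype counts: 2 extremely frizzled, 2 mildly frizzled
mildly frizzled: 2 out of 4 → fraction 1/2
Expected count = 1/2 × 520 = 260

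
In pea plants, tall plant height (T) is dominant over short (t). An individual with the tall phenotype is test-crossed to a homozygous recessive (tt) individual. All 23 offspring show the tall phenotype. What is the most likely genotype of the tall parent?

Test cross: ? × tt
All offspring are tall.
If the unknown parent were heterozygous (Tt), about half of 23 offspring would be short; none are. The unknown parent is most likely homozygous dominant (TT).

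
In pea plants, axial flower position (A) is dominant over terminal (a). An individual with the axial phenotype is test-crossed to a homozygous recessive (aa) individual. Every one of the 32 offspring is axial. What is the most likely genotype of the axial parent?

Test cross: ? × aa
All offspring are axial.
If the unknown parent were heterozygous (Aa), about half of 32 offspring would be terminal; none are. The unknown parent is most likely homozygous dominant (AA).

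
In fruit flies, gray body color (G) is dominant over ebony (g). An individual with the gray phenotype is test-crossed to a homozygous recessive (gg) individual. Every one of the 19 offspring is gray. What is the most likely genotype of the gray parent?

Test cross: ? × gg
All offspring are gray.
If the unknown parent were heterozygous (Gg), about half of 19 offspring would be ebony; none are. The unknown parent is most likely homozygous dominant (GG).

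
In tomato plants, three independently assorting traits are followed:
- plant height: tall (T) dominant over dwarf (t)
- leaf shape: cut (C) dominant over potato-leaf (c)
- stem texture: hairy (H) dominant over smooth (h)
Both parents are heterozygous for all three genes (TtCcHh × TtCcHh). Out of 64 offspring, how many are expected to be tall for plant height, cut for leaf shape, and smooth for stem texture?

Trihybrid cross: TtCcHh × TtCcHh
Each trait segregates independently with a 3:1 phenotypic ratio, so each gene contributes 3/4 (dominant) or 1/4 (recessive).
Target: tall (plant height), cut (leaf shape), smooth (stem texture)
Probability = product of independent per-trait probabilities
= 3/4 × 3/4 × 1/4 = 9/64
Expected count = 9/64 × 64 = 9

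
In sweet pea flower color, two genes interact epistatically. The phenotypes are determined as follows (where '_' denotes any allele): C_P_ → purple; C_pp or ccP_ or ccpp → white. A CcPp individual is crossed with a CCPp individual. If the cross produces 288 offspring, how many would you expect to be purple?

Cross: CcPp × CCPp — consider each gene separately:
C gene: Cc × CC → 2 CC, 2 Cc → 4 C_ (out of 4)
P gene: Pp × Pp → 1 PP, 2 Pp, 1 pp → 3 P_ : 1 pp (out of 4)
Genotype classes (out of 4 × 4 = 16): C_P_ = 4×3 = 12; C_pp = 4×1 = 4
Apply the phenotype rules: C_P_ (12) → purple; C_pp (4) → white
Phenotype counts (out of 16): 12 purple, 4 white
purple: 12 out of 16 → fraction 3/4
Expected count = 3/4 × 288 = 216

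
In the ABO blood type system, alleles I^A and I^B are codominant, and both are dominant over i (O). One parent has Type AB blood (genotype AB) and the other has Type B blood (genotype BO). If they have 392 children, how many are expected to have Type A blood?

Cross: AB × BO
Possible offspring genotypes: 1 AB, 1 AO, 1 BB, 1 BO
Blood type counts: 1 Type AB, 1 Type A, 2 Type B
Probability of Type A: 1/4
Expected count = 1/4 × 392 = 98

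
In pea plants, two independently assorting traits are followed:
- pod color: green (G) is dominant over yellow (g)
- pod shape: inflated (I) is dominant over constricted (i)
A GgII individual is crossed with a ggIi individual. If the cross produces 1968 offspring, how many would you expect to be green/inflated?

Dihybrid cross GgII × ggIi — consider each gene separately:
pod color: Gg × gg → 2 Gg, 2 gg → 2 G_ : 2 gg (out of 4)
pod shape: II × Ii → 2 II, 2 Ii → 4 I_ (out of 4)
Combine (counts out of 4 × 4 = 16): green/inflated (G_I_) = 2×4 = 8; yellow/inflated (ggI_) = 2×4 = 8
Phenotype counts (out of 16): 8 green/inflated, 8 yellow/inflated
green/inflated: 8 out of 16 → fraction 1/2
Expected count = 1/2 × 1968 = 984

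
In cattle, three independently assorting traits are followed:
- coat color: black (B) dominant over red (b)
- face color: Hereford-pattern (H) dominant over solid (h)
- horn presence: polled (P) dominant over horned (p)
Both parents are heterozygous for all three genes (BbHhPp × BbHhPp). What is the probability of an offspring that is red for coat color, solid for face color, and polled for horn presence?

Trihybrid cross: BbHhPp × BbHhPp
Each trait segregates independently with a 3:1 phenotypic ratio, so each gene contributes 3/4 (dominant) or 1/4 (recessive).
Target: red (coat color), solid (face color), polled (horn presence)
Probability = product of independent per-trait probabilities
= 1/4 × 1/4 × 3/4 = 3/64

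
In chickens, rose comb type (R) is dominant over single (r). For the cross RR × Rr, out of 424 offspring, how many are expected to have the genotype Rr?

Punnett square for RR × Rr:
Offspring genotypes: 2 RR, 2 Rr
Total offspring: 4
Count with target: 2
Probability: 2/4 = 1/2
Expected count = 1/2 × 424 = 212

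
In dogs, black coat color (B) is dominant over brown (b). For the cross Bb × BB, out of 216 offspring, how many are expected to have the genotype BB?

Punnett square for Bb × BB:
Offspring genotypes: 2 BB, 2 Bb
Total offspring: 4
Count with target: 2
Probability: 2/4 = 1/2
Expected count = 1/2 × 216 = 108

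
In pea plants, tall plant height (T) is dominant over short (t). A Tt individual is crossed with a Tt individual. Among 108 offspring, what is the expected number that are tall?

Punnett square for Tt × Tt:
Offspring genotypes: 1 TT, 2 Tt, 1 tt
tall: 3, short: 1
tall: 3 out of 4 → fraction 3/4
Expected count = 3/4 × 108 = 81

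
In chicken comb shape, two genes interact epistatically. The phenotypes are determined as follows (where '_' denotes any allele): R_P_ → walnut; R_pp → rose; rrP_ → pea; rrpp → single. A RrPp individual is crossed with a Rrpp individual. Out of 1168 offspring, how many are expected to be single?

Cross: RrPp × Rrpp — consider each gene separately:
R gene: Rr × Rr → 1 RR, 2 Rr, 1 rr → 3 R_ : 1 rr (out of 4)
P gene: Pp × pp → 2 Pp, 2 pp → 2 P_ : 2 pp (out of 4)
Genotype classes (out of 4 × 4 = 16): R_P_ = 3×2 = 6; R_pp = 3×2 = 6; rrP_ = 1×2 = 2; rrpp = 1×2 = 2
Apply the phenotype rules: R_P_ (6) → walnut; R_pp (6) → rose; rrP_ (2) → pea; rrpp (2) → single
Phenotype counts (out of 16): 6 walnut, 6 rose, 2 pea, 2 single
single: 2 out of 16 → fraction 1/8
Expected count = 1/8 × 1168 = 146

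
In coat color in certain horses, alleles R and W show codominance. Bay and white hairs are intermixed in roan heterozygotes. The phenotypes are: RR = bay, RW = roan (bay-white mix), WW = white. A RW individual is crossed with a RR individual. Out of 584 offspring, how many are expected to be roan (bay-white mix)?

Punnett square for RW × RR:
Offspring genotypes: 2 RR, 2 RW
Phenotype counts: 2 bay, 2 roan (bay-white mix)
roan (bay-white mix): 2 out of 4 → fraction 1/2
Expected count = 1/2 × 584 = 292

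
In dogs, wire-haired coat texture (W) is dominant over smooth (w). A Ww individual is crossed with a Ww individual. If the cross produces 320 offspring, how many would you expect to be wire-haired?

Punnett square for Ww × Ww:
Offspring genotypes: 1 WW, 2 Ww, 1 ww
wire-haired: 3, smooth: 1
wire-haired: 3 out of 4 → fraction 3/4
Expected count = 3/4 × 320 = 240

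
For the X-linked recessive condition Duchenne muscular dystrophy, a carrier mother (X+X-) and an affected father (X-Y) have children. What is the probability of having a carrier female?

Cross: X+X- × X-Y
Offspring: 1 X+X-, 1 X+Y, 1 X-X-, 1 X-Y
Probability of a carrier female: 1/4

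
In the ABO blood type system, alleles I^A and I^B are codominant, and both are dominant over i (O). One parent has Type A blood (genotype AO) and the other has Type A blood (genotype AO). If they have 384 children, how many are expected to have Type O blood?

Cross: AO × AO
Possible offspring genotypes: 1 AA, 2 AO, 1 OO
Blood type counts: 3 Type A, 1 Type O
Probability of Type O: 1/4
Expected count = 1/4 × 384 = 96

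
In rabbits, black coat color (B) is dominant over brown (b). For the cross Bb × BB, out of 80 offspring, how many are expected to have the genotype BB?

Punnett square for Bb × BB:
Offspring genotypes: 2 BB, 2 Bb
Total offspring: 4
Count with target: 2
Probability: 2/4 = 1/2
Expected count = 1/2 × 80 = 40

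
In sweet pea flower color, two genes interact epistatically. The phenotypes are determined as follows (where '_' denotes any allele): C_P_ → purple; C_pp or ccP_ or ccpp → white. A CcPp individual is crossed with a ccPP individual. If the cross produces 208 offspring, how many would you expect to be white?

Cross: CcPp × ccPP — consider each gene separately:
C gene: Cc × cc → 2 Cc, 2 cc → 2 C_ : 2 cc (out of 4)
P gene: Pp × PP → 2 PP, 2 Pp → 4 P_ (out of 4)
Genotype classes (out of 4 × 4 = 16): C_P_ = 2×4 = 8; ccP_ = 2×4 = 8
Apply the phenotype rules: C_P_ (8) → purple; ccP_ (8) → white
Phenotype counts (out of 16): 8 purple, 8 white
white: 8 out of 16 → fraction 1/2
Expected count = 1/2 × 208 = 104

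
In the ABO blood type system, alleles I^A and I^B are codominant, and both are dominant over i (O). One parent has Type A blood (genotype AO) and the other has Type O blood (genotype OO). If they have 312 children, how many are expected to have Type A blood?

Cross: AO × OO
Possible offspring genotypes: 2 AO, 2 OO
Blood type counts: 2 Type A, 2 Type O
Probability of Type A: 2/4 = 1/2
Expected count = 1/2 × 312 = 156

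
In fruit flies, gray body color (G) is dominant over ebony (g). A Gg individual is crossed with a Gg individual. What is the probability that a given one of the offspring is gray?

Punnett square for Gg × Gg:
Offspring genotypes: 1 GG, 2 Gg, 1 gg
gray: 3, ebony: 1
gray: 3 out of 4
Probability: 3/4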